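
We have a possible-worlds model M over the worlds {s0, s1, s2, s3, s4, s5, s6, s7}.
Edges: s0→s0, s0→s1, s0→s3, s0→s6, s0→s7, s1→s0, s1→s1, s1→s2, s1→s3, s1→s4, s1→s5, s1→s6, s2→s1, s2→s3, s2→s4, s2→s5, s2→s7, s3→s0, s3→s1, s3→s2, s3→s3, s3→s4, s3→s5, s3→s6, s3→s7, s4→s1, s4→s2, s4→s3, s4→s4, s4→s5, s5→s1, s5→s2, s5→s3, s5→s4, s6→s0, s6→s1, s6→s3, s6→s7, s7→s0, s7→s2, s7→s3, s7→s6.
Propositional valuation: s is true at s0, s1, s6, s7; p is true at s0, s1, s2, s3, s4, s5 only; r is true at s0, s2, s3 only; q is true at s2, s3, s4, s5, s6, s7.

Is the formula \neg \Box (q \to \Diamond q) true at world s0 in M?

No

At s0: \Box (q \to \Diamond q) is true, so \neg \Box (q \to \Diamond q) is false.
  At s0: \Box (q \to \Diamond q) requires q \to \Diamond q at every successor {s0, s1, s3, s6, s7}.
    At s0: q \to \Diamond q is true.
    At s1: q \to \Diamond q is true.
    At s3: q \to \Diamond q is true.
    At s6: q \to \Diamond q is true.
    At s7: q \to \Diamond q is true.
  So \Box (q \to \Diamond q) is true at s0.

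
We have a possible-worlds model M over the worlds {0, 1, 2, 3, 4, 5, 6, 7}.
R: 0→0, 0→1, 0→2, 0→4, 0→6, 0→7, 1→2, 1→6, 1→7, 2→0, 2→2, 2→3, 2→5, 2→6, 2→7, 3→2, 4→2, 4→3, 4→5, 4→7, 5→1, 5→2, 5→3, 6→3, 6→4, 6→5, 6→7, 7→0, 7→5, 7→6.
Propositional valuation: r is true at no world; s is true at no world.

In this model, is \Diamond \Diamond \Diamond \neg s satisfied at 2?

At 2: \Diamond \Diamond \Diamond \neg s requires \Diamond \Diamond \neg s at some successor in {0, 2, 3, 5, 6, 7}.
  \Diamond \Diamond \neg s holds at 0, so \Diamond \Diamond \Diamond \neg s is true at 2.
    At 0: \Diamond \Diamond \neg s requires \Diamond \neg s at some successor in {0, 1, 2, 4, 6, 7}.
      \Diamond \neg s holds at 0, so \Diamond \Diamond \neg s is true at 0.

Yes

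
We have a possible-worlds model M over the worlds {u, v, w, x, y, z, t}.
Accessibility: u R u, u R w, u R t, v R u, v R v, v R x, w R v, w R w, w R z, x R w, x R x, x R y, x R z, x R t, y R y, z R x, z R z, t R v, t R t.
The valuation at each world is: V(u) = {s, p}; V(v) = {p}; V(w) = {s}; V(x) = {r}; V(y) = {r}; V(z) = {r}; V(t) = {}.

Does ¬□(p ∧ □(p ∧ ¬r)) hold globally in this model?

Recall that □ψ holds at a world iff ψ holds at every accessible world, and ◇ψ holds iff ψ holds at some accessible world.
Let φ = ¬□(p ∧ □(p ∧ ¬r)). Evaluate φ at each world:
  u (successors {u, w, t}): φ is true.
  v (successors {u, v, x}): φ is true.
  w (successors {v, w, z}): φ is true.
  x (successors {w, x, y, z, t}): φ is true.
  y (successors {y}): φ is true.
  z (successors {x, z}): φ is true.
  t (successors {v, t}): φ is true.
For instance, at u:
  At u: □(p ∧ □(p ∧ ¬r)) is false, so ¬□(p ∧ □(p ∧ ¬r)) is true.
    At u: □(p ∧ □(p ∧ ¬r)) requires p ∧ □(p ∧ ¬r) at every successor {u, w, t}.
      p ∧ □(p ∧ ¬r) fails at u, so □(p ∧ □(p ∧ ¬r)) is false at u.

Yes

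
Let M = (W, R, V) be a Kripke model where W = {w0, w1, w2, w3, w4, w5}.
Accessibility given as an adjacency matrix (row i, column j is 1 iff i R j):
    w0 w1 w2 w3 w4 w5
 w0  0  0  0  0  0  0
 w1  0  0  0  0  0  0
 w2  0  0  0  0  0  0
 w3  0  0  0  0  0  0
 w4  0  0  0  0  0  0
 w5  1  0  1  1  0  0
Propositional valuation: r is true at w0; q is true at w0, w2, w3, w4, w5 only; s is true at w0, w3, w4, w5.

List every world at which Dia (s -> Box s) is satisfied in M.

w5

Let φ = Dia (s -> Box s). Evaluate φ at each world:
  w0 (successors ∅): φ is false.
  w1 (successors ∅): φ is false.
  w2 (successors ∅): φ is false.
  w3 (successors ∅): φ is false.
  w4 (successors ∅): φ is false.
  w5 (successors {w0, w2, w3}): φ is true.
For instance, at w5:
  At w5: Dia (s -> Box s) requires s -> Box s at some successor in {w0, w2, w3}.
    s -> Box s holds at w0, so Dia (s -> Box s) is true at w5.
      At w0: s is true, Box s is true, so s -> Box s is true.
Satisfying worlds: {w5}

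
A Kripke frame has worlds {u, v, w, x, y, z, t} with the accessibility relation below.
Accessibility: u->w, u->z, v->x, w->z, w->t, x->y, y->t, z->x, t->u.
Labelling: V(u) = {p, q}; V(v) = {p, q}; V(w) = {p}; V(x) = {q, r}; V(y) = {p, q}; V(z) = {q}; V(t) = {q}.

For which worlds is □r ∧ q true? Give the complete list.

v, z

Recall that □ψ holds at a world iff ψ holds at every accessible world, and ◇ψ holds iff ψ holds at some accessible world.
Let φ = □r ∧ q. Evaluate φ at each world:
  u (successors {w, z}): φ is false.
  v (successors {x}): φ is true.
  w (successors {z, t}): φ is false.
  x (successors {y}): φ is false.
  y (successors {t}): φ is false.
  z (successors {x}): φ is true.
  t (successors {u}): φ is false.
For instance, at z:
  At z: □r is true, q is true, so □r ∧ q is true.
    At z: □r requires r at every successor {x}.
      At x: r is true.
    So □r is true at z.
Satisfying worlds: {v, z}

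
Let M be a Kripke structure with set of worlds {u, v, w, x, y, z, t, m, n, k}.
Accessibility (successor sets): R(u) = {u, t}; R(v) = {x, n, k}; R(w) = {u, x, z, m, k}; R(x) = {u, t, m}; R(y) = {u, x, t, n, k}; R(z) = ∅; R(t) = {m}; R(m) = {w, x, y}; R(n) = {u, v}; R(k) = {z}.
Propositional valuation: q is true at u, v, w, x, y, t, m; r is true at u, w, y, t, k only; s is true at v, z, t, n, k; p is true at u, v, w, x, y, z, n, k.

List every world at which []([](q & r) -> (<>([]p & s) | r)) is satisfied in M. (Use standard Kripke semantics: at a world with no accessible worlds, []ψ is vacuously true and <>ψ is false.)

u, v, x, y, z, t, m, n

Let φ = []([](q & r) -> (<>([]p & s) | r)). Evaluate φ at each world:
  u (successors {u, t}): φ is true.
  v (successors {x, n, k}): φ is true.
  w (successors {u, x, z, m, k}): φ is false.
  x (successors {u, t, m}): φ is true.
  y (successors {u, x, t, n, k}): φ is true.
  z (successors ∅): φ is true.
  t (successors {m}): φ is true.
  m (successors {w, x, y}): φ is true.
  n (successors {u, v}): φ is true.
  k (successors {z}): φ is false.
For instance, at t:
  At t: []([](q & r) -> (<>([]p & s) | r)) requires [](q & r) -> (<>([]p & s) | r) at every successor {m}.
      At m: [](q & r) is false, <>([]p & s) | r is false, so [](q & r) -> (<>([]p & s) | r) is true.
  So []([](q & r) -> (<>([]p & s) | r)) is true at t.
Satisfying worlds: {u, v, x, y, z, t, m, n}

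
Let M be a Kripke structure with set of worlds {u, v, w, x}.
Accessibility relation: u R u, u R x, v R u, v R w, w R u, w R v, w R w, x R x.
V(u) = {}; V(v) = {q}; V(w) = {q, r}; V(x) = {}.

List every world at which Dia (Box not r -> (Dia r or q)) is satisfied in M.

v, w

Let φ = Dia (Box not r -> (Dia r or q)). Evaluate φ at each world:
  u (successors {u, x}): φ is false.
  v (successors {u, w}): φ is true.
  w (successors {u, v, w}): φ is true.
  x (successors {x}): φ is false.
For instance, at w:
  At w: Dia (Box not r -> (Dia r or q)) requires Box not r -> (Dia r or q) at some successor in {u, v, w}.
    Box not r -> (Dia r or q) holds at v, so Dia (Box not r -> (Dia r or q)) is true at w.
      At v: Box not r is false, Dia r or q is true, so Box not r -> (Dia r or q) is true.
Satisfying worlds: {v, w}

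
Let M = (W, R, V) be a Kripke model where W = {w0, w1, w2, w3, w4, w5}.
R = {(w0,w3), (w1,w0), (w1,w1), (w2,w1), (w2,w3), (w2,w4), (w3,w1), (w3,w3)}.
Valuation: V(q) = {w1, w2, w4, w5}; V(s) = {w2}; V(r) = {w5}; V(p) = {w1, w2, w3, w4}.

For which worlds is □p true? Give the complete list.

Let φ = □p. Evaluate φ at each world:
  w0 (successors {w3}): φ is true.
  w1 (successors {w0, w1}): φ is false.
  w2 (successors {w1, w3, w4}): φ is true.
  w3 (successors {w1, w3}): φ is true.
  w4 (successors ∅): φ is true.
  w5 (successors ∅): φ is true.
For instance, at w1:
  At w1: □p requires p at every successor {w0, w1}.
    p fails at w0, so □p is false at w1.
Satisfying worlds: {w0, w2, w3, w4, w5}

w0, w2, w3, w4, w5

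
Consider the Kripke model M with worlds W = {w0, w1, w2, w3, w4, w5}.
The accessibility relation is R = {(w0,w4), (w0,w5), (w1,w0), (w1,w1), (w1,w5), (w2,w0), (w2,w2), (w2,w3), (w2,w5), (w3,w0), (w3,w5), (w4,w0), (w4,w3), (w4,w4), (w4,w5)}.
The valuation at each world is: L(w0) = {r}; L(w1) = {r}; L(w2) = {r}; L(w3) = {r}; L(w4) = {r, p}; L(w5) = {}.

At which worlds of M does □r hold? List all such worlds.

w5

Let φ = □r. Evaluate φ at each world:
  w0 (successors {w4, w5}): φ is false.
  w1 (successors {w0, w1, w5}): φ is false.
  w2 (successors {w0, w2, w3, w5}): φ is false.
  w3 (successors {w0, w5}): φ is false.
  w4 (successors {w0, w3, w4, w5}): φ is false.
  w5 (successors ∅): φ is true.
For instance, at w4:
  At w4: □r requires r at every successor {w0, w3, w4, w5}.
    r fails at w5, so □r is false at w4.
Satisfying worlds: {w5}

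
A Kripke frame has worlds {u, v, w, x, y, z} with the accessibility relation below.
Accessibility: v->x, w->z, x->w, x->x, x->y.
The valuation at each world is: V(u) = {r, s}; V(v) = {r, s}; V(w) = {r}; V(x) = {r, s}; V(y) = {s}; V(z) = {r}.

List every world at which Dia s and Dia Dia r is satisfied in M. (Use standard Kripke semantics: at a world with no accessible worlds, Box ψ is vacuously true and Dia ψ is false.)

v, x

Let φ = Dia s and Dia Dia r. Evaluate φ at each world:
  u (successors ∅): φ is false.
  v (successors {x}): φ is true.
  w (successors {z}): φ is false.
  x (successors {w, x, y}): φ is true.
  y (successors ∅): φ is false.
  z (successors ∅): φ is false.
For instance, at x:
  At x: Dia s is true, Dia Dia r is true, so Dia s and Dia Dia r is true.
    At x: Dia s requires s at some successor in {w, x, y}.
      s holds at x, so Dia s is true at x.
    At x: Dia Dia r requires Dia r at some successor in {w, x, y}.
      Dia r holds at w, so Dia Dia r is true at x.
Satisfying worlds: {v, x}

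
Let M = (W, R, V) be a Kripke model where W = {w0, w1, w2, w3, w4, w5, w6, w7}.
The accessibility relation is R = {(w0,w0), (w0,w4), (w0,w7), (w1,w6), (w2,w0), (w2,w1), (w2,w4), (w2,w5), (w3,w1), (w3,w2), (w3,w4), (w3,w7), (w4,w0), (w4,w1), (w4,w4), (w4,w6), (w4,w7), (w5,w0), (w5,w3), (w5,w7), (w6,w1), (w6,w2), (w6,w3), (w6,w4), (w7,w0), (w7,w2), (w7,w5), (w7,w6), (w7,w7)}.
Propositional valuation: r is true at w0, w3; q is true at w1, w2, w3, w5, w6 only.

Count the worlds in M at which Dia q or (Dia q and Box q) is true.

Let φ = Dia q or (Dia q and Box q). Evaluate φ at each world:
  w0 (successors {w0, w4, w7}): φ is false.
  w1 (successors {w6}): φ is true.
  w2 (successors {w0, w1, w4, w5}): φ is true.
  w3 (successors {w1, w2, w4, w7}): φ is true.
  w4 (successors {w0, w1, w4, w6, w7}): φ is true.
  w5 (successors {w0, w3, w7}): φ is true.
  w6 (successors {w1, w2, w3, w4}): φ is true.
  w7 (successors {w0, w2, w5, w6, w7}): φ is true.
For instance, at w7:
  At w7: Dia q is true, Dia q and Box q is false, so Dia q or (Dia q and Box q) is true.
    At w7: Dia q requires q at some successor in {w0, w2, w5, w6, w7}.
      q holds at w2, so Dia q is true at w7.
    At w7: Dia q is true, Box q is false, so Dia q and Box q is false.
      At w7: Dia q requires q at some successor in {w0, w2, w5, w6, w7}.
        q holds at w2, so Dia q is true at w7.
      At w7: Box q requires q at every successor {w0, w2, w5, w6, w7}.
        q fails at w0, so Box q is false at w7.
Satisfying worlds: {w1, w2, w3, w4, w5, w6, w7}

7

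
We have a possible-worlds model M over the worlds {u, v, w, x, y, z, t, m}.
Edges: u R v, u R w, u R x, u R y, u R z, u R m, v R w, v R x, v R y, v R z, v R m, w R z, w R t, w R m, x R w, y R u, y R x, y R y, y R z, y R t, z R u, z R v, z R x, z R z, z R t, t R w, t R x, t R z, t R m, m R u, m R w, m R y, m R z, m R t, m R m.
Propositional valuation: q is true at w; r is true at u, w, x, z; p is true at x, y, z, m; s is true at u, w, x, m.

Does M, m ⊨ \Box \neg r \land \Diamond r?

No

Recall that \Box ψ holds at a world iff ψ holds at every accessible world, and \Diamond ψ holds iff ψ holds at some accessible world.
At m: \Box \neg r is false, \Diamond r is true, so \Box \neg r \land \Diamond r is false.
  At m: \Box \neg r requires \neg r at every successor {u, w, y, z, t, m}.
    \neg r fails at u, so \Box \neg r is false at m.
  At m: \Diamond r requires r at some successor in {u, w, y, z, t, m}.
    r holds at u, so \Diamond r is true at m.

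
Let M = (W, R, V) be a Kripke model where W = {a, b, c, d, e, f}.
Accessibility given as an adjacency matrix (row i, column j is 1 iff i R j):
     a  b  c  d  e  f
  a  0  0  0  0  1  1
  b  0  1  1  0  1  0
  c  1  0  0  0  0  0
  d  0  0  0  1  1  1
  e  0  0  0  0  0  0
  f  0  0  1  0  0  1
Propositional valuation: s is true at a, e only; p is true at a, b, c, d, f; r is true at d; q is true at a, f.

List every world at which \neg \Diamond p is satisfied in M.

Recall that \Diamond ψ holds at a world iff ψ holds at some accessible world.
Let φ = \neg \Diamond p. Evaluate φ at each world:
  a (successors {e, f}): φ is false.
  b (successors {b, c, e}): φ is false.
  c (successors {a}): φ is false.
  d (successors {d, e, f}): φ is false.
  e (successors ∅): φ is true.
  f (successors {c, f}): φ is false.
For instance, at b:
  At b: \Diamond p is true, so \neg \Diamond p is false.
    At b: \Diamond p requires p at some successor in {b, c, e}.
      p holds at b, so \Diamond p is true at b.
Satisfying worlds: {e}

e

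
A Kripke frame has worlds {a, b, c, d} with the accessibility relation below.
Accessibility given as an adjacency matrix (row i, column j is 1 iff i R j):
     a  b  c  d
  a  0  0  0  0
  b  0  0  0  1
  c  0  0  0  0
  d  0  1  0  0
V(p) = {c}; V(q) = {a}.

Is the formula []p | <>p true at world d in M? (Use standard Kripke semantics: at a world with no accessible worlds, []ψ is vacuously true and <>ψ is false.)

At d: []p is false, <>p is false, so []p | <>p is false.
  At d: []p requires p at every successor {b}.
    p fails at b, so []p is false at d.
  At d: <>p requires p at some successor in {b}.
    At b: p is false.
  So <>p is false at d.

No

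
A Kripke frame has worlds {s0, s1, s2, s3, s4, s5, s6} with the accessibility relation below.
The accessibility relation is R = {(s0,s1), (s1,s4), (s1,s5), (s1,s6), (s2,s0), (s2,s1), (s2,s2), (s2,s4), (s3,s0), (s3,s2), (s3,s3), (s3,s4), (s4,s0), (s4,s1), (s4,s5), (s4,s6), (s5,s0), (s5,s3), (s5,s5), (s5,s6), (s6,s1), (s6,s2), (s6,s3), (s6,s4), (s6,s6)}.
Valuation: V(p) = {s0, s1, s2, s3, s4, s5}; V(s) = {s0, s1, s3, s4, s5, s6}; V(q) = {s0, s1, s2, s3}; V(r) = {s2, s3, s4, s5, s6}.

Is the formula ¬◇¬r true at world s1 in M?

Yes

Recall that ◇ψ holds at a world iff ψ holds at some accessible world.
At s1: ◇¬r is false, so ¬◇¬r is true.
  At s1: ◇¬r requires ¬r at some successor in {s4, s5, s6}.
    At s4: ¬r is false.
    At s5: ¬r is false.
    At s6: ¬r is false.
  So ◇¬r is false at s1.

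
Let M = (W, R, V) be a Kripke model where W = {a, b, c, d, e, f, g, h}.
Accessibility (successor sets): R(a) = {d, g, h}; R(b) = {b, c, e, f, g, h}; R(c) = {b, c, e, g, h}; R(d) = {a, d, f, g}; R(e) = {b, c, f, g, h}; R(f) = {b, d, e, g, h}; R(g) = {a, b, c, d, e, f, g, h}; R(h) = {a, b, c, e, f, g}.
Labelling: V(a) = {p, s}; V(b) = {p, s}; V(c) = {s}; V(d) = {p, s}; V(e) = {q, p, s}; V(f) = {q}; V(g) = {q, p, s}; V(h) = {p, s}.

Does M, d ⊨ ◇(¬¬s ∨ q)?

Yes

At d: ◇(¬¬s ∨ q) requires ¬¬s ∨ q at some successor in {a, d, f, g}.
  ¬¬s ∨ q holds at a, so ◇(¬¬s ∨ q) is true at d.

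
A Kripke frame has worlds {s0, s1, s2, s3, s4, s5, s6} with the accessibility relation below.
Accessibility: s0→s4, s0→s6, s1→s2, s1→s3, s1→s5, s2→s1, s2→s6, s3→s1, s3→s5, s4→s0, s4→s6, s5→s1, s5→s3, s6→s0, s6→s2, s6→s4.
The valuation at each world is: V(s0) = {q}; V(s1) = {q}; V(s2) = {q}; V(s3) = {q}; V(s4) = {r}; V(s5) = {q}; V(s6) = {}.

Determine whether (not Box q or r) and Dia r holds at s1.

At s1: not Box q or r is false, Dia r is false, so (not Box q or r) and Dia r is false.
  At s1: not Box q is false, r is false, so not Box q or r is false.
    At s1: Box q is true, so not Box q is false.
      At s1: Box q requires q at every successor {s2, s3, s5}.
        At s2: q is true.
        At s3: q is true.
        At s5: q is true.
      So Box q is true at s1.
  At s1: Dia r requires r at some successor in {s2, s3, s5}.
    At s2: r is false.
    At s3: r is false.
    At s5: r is false.
  So Dia r is false at s1.

No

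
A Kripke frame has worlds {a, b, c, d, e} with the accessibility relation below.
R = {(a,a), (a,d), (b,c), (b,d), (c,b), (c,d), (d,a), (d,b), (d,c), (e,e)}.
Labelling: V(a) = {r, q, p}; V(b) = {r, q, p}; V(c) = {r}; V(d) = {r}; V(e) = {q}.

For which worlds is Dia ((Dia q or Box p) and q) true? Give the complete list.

a, d, e

Let φ = Dia ((Dia q or Box p) and q). Evaluate φ at each world:
  a (successors {a, d}): φ is true.
  b (successors {c, d}): φ is false.
  c (successors {b, d}): φ is false.
  d (successors {a, b, c}): φ is true.
  e (successors {e}): φ is true.
For instance, at d:
  At d: Dia ((Dia q or Box p) and q) requires (Dia q or Box p) and q at some successor in {a, b, c}.
    (Dia q or Box p) and q holds at a, so Dia ((Dia q or Box p) and q) is true at d.
      At a: Dia q or Box p is true, q is true, so (Dia q or Box p) and q is true.
Satisfying worlds: {a, d, e}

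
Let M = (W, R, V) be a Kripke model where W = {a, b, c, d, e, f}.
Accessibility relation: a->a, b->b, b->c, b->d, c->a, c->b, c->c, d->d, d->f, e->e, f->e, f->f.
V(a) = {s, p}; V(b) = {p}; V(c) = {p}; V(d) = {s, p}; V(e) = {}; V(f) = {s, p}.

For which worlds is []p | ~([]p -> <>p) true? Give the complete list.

Recall that []ψ holds at a world iff ψ holds at every accessible world, and <>ψ holds iff ψ holds at some accessible world.
Let φ = []p | ~([]p -> <>p). Evaluate φ at each world:
  a (successors {a}): φ is true.
  b (successors {b, c, d}): φ is true.
  c (successors {a, b, c}): φ is true.
  d (successors {d, f}): φ is true.
  e (successors {e}): φ is false.
  f (successors {e, f}): φ is false.
For instance, at d:
  At d: []p is true, ~([]p -> <>p) is false, so []p | ~([]p -> <>p) is true.
    At d: []p requires p at every successor {d, f}.
      At d: p is true.
      At f: p is true.
    So []p is true at d.
    At d: []p -> <>p is true, so ~([]p -> <>p) is false.
      At d: []p is true, <>p is true, so []p -> <>p is true.
Satisfying worlds: {a, b, c, d}

a, b, c, d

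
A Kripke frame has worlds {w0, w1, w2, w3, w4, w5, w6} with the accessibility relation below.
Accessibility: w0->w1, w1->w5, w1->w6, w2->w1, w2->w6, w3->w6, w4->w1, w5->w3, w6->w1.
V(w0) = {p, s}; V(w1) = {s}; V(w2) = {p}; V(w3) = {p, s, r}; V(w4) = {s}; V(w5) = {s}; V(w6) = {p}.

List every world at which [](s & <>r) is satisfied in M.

Let φ = [](s & <>r). Evaluate φ at each world:
  w0 (successors {w1}): φ is false.
  w1 (successors {w5, w6}): φ is false.
  w2 (successors {w1, w6}): φ is false.
  w3 (successors {w6}): φ is false.
  w4 (successors {w1}): φ is false.
  w5 (successors {w3}): φ is false.
  w6 (successors {w1}): φ is false.
For instance, at w6:
  At w6: [](s & <>r) requires s & <>r at every successor {w1}.
    s & <>r fails at w1, so [](s & <>r) is false at w6.
      At w1: s is true, <>r is false, so s & <>r is false.
Satisfying worlds: none.

none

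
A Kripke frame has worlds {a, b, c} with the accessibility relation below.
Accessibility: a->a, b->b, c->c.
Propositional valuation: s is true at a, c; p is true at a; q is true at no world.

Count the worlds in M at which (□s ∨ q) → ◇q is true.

Recall that □ψ holds at a world iff ψ holds at every accessible world, and ◇ψ holds iff ψ holds at some accessible world.
Let φ = (□s ∨ q) → ◇q. Evaluate φ at each world:
  a (successors {a}): φ is false.
  b (successors {b}): φ is true.
  c (successors {c}): φ is false.
For instance, at b:
  At b: □s ∨ q is false, ◇q is false, so (□s ∨ q) → ◇q is true.
    At b: □s is false, q is false, so □s ∨ q is false.
      At b: □s requires s at every successor {b}.
        s fails at b, so □s is false at b.
    At b: ◇q requires q at some successor in {b}.
      At b: q is false.
    So ◇q is false at b.
Satisfying worlds: {b}

1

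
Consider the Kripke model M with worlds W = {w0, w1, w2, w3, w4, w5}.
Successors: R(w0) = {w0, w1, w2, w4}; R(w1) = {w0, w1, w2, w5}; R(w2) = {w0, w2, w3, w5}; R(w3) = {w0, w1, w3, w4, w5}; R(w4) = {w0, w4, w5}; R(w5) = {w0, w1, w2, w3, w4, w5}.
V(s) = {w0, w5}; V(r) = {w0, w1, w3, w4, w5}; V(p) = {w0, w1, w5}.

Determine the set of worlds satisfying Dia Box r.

Recall that Box ψ holds at a world iff ψ holds at every accessible world, and Dia ψ holds iff ψ holds at some accessible world.
Let φ = Dia Box r. Evaluate φ at each world:
  w0 (successors {w0, w1, w2, w4}): φ is true.
  w1 (successors {w0, w1, w2, w5}): φ is false.
  w2 (successors {w0, w2, w3, w5}): φ is true.
  w3 (successors {w0, w1, w3, w4, w5}): φ is true.
  w4 (successors {w0, w4, w5}): φ is true.
  w5 (successors {w0, w1, w2, w3, w4, w5}): φ is true.
For instance, at w0:
  At w0: Dia Box r requires Box r at some successor in {w0, w1, w2, w4}.
    Box r holds at w4, so Dia Box r is true at w0.
      At w4: Box r requires r at every successor {w0, w4, w5}.
        At w0: r is true.
        At w4: r is true.
        At w5: r is true.
      So Box r is true at w4.
Satisfying worlds: {w0, w2, w3, w4, w5}

w0, w2, w3, w4, w5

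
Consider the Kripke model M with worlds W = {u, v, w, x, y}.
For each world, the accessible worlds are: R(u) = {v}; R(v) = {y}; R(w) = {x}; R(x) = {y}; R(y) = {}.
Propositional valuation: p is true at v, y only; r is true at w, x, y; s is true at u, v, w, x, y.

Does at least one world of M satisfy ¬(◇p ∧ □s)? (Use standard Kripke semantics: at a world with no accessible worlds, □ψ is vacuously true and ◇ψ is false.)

Yes

Let φ = ¬(◇p ∧ □s). Evaluate φ at each world:
  u (successors {v}): φ is false.
  v (successors {y}): φ is false.
  w (successors {x}): φ is true.
  x (successors {y}): φ is false.
  y (successors ∅): φ is true.
Detail at w (witness):
  At w: ◇p ∧ □s is false, so ¬(◇p ∧ □s) is true.
    At w: ◇p is false, □s is true, so ◇p ∧ □s is false.
      At w: ◇p requires p at some successor in {x}.
        At x: p is false.
      So ◇p is false at w.
      At w: □s requires s at every successor {x}.
        At x: s is true.
      So □s is true at w.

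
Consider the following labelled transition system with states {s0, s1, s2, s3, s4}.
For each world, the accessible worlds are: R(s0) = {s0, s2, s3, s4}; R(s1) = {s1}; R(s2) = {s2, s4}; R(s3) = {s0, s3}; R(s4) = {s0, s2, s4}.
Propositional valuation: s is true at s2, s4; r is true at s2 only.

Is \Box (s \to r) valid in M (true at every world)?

No

Let φ = \Box (s \to r). Evaluate φ at each world:
  s0 (successors {s0, s2, s3, s4}): φ is false.
  s1 (successors {s1}): φ is true.
  s2 (successors {s2, s4}): φ is false.
  s3 (successors {s0, s3}): φ is true.
  s4 (successors {s0, s2, s4}): φ is false.
Detail at s0 (counterexample):
  At s0: \Box (s \to r) requires s \to r at every successor {s0, s2, s3, s4}.
    s \to r fails at s4, so \Box (s \to r) is false at s0.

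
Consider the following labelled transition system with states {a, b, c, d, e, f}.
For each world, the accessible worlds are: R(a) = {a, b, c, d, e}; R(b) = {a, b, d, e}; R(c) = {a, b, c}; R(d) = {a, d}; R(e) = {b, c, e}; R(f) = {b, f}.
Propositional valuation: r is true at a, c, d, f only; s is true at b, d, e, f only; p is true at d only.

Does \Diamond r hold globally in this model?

Yes

Let φ = \Diamond r. Evaluate φ at each world:
  a (successors {a, b, c, d, e}): φ is true.
  b (successors {a, b, d, e}): φ is true.
  c (successors {a, b, c}): φ is true.
  d (successors {a, d}): φ is true.
  e (successors {b, c, e}): φ is true.
  f (successors {b, f}): φ is true.
For instance, at f:
  At f: \Diamond r requires r at some successor in {b, f}.
    r holds at f, so \Diamond r is true at f.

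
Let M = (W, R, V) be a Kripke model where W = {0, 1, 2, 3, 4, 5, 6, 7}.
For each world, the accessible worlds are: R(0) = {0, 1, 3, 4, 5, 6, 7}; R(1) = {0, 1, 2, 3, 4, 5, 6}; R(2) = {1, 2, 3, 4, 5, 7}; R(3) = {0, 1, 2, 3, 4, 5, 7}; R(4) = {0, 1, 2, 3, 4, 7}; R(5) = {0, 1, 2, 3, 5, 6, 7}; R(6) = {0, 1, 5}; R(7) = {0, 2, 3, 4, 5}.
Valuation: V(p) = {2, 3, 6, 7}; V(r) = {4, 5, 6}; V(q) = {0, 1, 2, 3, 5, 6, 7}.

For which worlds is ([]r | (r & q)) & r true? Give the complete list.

5, 6

Let φ = ([]r | (r & q)) & r. Evaluate φ at each world:
  0 (successors {0, 1, 3, 4, 5, 6, 7}): φ is false.
  1 (successors {0, 1, 2, 3, 4, 5, 6}): φ is false.
  2 (successors {1, 2, 3, 4, 5, 7}): φ is false.
  3 (successors {0, 1, 2, 3, 4, 5, 7}): φ is false.
  4 (successors {0, 1, 2, 3, 4, 7}): φ is false.
  5 (successors {0, 1, 2, 3, 5, 6, 7}): φ is true.
  6 (successors {0, 1, 5}): φ is true.
  7 (successors {0, 2, 3, 4, 5}): φ is false.
For instance, at 2:
  At 2: []r | (r & q) is false, r is false, so ([]r | (r & q)) & r is false.
    At 2: []r is false, r & q is false, so []r | (r & q) is false.
      At 2: []r requires r at every successor {1, 2, 3, 4, 5, 7}.
        r fails at 1, so []r is false at 2.
Satisfying worlds: {5, 6}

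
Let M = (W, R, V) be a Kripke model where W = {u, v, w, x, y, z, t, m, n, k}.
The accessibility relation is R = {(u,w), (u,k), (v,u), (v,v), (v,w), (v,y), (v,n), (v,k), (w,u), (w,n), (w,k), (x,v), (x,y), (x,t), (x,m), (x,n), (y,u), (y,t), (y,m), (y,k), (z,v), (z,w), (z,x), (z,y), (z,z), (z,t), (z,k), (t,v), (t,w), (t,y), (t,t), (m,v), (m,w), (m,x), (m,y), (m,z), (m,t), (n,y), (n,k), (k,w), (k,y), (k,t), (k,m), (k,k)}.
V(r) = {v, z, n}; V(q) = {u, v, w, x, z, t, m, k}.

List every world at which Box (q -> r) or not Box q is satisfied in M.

Recall that Box ψ holds at a world iff ψ holds at every accessible world, and Dia ψ holds iff ψ holds at some accessible world.
Let φ = Box (q -> r) or not Box q. Evaluate φ at each world:
  u (successors {w, k}): φ is false.
  v (successors {u, v, w, y, n, k}): φ is true.
  w (successors {u, n, k}): φ is true.
  x (successors {v, y, t, m, n}): φ is true.
  y (successors {u, t, m, k}): φ is false.
  z (successors {v, w, x, y, z, t, k}): φ is true.
  t (successors {v, w, y, t}): φ is true.
  m (successors {v, w, x, y, z, t}): φ is true.
  n (successors {y, k}): φ is true.
  k (successors {w, y, t, m, k}): φ is true.
For instance, at x:
  At x: Box (q -> r) is false, not Box q is true, so Box (q -> r) or not Box q is true.
    At x: Box (q -> r) requires q -> r at every successor {v, y, t, m, n}.
      q -> r fails at t, so Box (q -> r) is false at x.
    At x: Box q is false, so not Box q is true.
      At x: Box q requires q at every successor {v, y, t, m, n}.
        q fails at y, so Box q is false at x.
Satisfying worlds: {v, w, x, z, t, m, n, k}

v, w, x, z, t, m, n, k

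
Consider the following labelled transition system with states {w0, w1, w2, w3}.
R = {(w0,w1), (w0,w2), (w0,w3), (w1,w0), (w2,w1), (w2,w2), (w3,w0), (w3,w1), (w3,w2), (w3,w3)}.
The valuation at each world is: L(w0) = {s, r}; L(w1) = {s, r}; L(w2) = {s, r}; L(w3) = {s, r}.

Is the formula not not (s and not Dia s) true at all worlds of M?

Let φ = not not (s and not Dia s). Evaluate φ at each world:
  w0 (successors {w1, w2, w3}): φ is false.
  w1 (successors {w0}): φ is false.
  w2 (successors {w1, w2}): φ is false.
  w3 (successors {w0, w1, w2, w3}): φ is false.
Detail at w0 (counterexample):
  At w0: not (s and not Dia s) is true, so not not (s and not Dia s) is false.
    At w0: s and not Dia s is false, so not (s and not Dia s) is true.
      At w0: s is true, not Dia s is false, so s and not Dia s is false.

No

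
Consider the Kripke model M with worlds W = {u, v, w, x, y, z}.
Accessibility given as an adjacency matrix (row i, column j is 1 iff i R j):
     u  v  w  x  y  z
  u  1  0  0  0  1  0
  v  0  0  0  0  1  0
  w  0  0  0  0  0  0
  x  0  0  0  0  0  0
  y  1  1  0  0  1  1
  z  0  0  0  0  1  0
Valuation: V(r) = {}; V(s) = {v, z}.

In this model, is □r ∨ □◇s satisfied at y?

No

At y: □r is false, □◇s is false, so □r ∨ □◇s is false.
  At y: □r requires r at every successor {u, v, y, z}.
    r fails at u, so □r is false at y.
  At y: □◇s requires ◇s at every successor {u, v, y, z}.
    ◇s fails at u, so □◇s is false at y.
      At u: ◇s requires s at some successor in {u, y}.
        At u: s is false.
        At y: s is false.
      So ◇s is false at u.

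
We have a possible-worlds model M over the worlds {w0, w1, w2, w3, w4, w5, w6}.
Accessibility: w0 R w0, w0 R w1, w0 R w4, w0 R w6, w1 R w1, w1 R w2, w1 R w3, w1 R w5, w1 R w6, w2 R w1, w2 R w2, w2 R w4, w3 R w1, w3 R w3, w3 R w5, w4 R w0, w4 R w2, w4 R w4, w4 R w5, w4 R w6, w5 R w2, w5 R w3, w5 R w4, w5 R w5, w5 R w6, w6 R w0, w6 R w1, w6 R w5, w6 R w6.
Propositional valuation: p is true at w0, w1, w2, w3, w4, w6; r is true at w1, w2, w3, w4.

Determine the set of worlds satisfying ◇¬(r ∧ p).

Let φ = ◇¬(r ∧ p). Evaluate φ at each world:
  w0 (successors {w0, w1, w4, w6}): φ is true.
  w1 (successors {w1, w2, w3, w5, w6}): φ is true.
  w2 (successors {w1, w2, w4}): φ is false.
  w3 (successors {w1, w3, w5}): φ is true.
  w4 (successors {w0, w2, w4, w5, w6}): φ is true.
  w5 (successors {w2, w3, w4, w5, w6}): φ is true.
  w6 (successors {w0, w1, w5, w6}): φ is true.
For instance, at w5:
  At w5: ◇¬(r ∧ p) requires ¬(r ∧ p) at some successor in {w2, w3, w4, w5, w6}.
    ¬(r ∧ p) holds at w5, so ◇¬(r ∧ p) is true at w5.
Satisfying worlds: {w0, w1, w3, w4, w5, w6}

w0, w1, w3, w4, w5, w6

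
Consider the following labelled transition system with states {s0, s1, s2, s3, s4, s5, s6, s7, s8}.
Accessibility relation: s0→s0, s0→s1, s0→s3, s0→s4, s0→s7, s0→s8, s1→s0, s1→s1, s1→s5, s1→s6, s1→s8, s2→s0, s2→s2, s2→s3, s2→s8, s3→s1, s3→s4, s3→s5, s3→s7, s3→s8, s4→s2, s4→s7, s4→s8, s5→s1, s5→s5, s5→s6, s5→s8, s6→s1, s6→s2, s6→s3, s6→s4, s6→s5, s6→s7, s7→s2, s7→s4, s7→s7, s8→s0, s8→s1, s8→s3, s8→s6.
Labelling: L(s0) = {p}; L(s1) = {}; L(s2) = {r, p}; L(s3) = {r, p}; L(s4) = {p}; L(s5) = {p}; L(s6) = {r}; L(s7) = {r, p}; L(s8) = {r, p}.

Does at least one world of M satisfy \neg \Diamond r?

Let φ = \neg \Diamond r. Evaluate φ at each world:
  s0 (successors {s0, s1, s3, s4, s7, s8}): φ is false.
  s1 (successors {s0, s1, s5, s6, s8}): φ is false.
  s2 (successors {s0, s2, s3, s8}): φ is false.
  s3 (successors {s1, s4, s5, s7, s8}): φ is false.
  s4 (successors {s2, s7, s8}): φ is false.
  s5 (successors {s1, s5, s6, s8}): φ is false.
  s6 (successors {s1, s2, s3, s4, s5, s7}): φ is false.
  s7 (successors {s2, s4, s7}): φ is false.
  s8 (successors {s0, s1, s3, s6}): φ is false.
For instance, at s1:
  At s1: \Diamond r is true, so \neg \Diamond r is false.
    At s1: \Diamond r requires r at some successor in {s0, s1, s5, s6, s8}.
      r holds at s6, so \Diamond r is true at s1.

No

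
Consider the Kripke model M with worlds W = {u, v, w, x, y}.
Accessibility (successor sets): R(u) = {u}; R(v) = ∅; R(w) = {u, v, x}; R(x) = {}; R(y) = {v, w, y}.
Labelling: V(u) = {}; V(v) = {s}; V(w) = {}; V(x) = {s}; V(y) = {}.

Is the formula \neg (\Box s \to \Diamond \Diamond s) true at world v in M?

Recall that \Box ψ holds at a world iff ψ holds at every accessible world, and \Diamond ψ holds iff ψ holds at some accessible world.
At v: \Box s \to \Diamond \Diamond s is false, so \neg (\Box s \to \Diamond \Diamond s) is true.
  At v: \Box s is true, \Diamond \Diamond s is false, so \Box s \to \Diamond \Diamond s is false.
    At v: no accessible worlds, so \Box s holds vacuously.
    At v: no accessible worlds, so \Diamond \Diamond s is false.

Yes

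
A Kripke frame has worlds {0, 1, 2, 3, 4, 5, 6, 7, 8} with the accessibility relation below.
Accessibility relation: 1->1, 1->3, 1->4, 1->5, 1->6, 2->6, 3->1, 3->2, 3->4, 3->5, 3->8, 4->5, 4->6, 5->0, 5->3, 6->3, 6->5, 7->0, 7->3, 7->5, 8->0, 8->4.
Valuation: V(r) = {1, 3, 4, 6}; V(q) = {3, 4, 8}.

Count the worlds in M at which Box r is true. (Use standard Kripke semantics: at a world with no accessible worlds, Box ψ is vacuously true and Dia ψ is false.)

Let φ = Box r. Evaluate φ at each world:
  0 (successors ∅): φ is true.
  1 (successors {1, 3, 4, 5, 6}): φ is false.
  2 (successors {6}): φ is true.
  3 (successors {1, 2, 4, 5, 8}): φ is false.
  4 (successors {5, 6}): φ is false.
  5 (successors {0, 3}): φ is false.
  6 (successors {3, 5}): φ is false.
  7 (successors {0, 3, 5}): φ is false.
  8 (successors {0, 4}): φ is false.
For instance, at 3:
  At 3: Box r requires r at every successor {1, 2, 4, 5, 8}.
    r fails at 2, so Box r is false at 3.
Satisfying worlds: {0, 2}

2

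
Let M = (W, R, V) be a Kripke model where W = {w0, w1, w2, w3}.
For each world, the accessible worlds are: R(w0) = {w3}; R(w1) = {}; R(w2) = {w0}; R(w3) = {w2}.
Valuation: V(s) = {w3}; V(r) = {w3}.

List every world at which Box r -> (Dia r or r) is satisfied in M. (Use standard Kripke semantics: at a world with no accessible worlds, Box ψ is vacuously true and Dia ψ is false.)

w0, w2, w3

Let φ = Box r -> (Dia r or r). Evaluate φ at each world:
  w0 (successors {w3}): φ is true.
  w1 (successors ∅): φ is false.
  w2 (successors {w0}): φ is true.
  w3 (successors {w2}): φ is true.
For instance, at w3:
  At w3: Box r is false, Dia r or r is true, so Box r -> (Dia r or r) is true.
    At w3: Box r requires r at every successor {w2}.
      r fails at w2, so Box r is false at w3.
    At w3: Dia r is false, r is true, so Dia r or r is true.
      At w3: Dia r requires r at some successor in {w2}.
        At w2: r is false.
      So Dia r is false at w3.
Satisfying worlds: {w0, w2, w3}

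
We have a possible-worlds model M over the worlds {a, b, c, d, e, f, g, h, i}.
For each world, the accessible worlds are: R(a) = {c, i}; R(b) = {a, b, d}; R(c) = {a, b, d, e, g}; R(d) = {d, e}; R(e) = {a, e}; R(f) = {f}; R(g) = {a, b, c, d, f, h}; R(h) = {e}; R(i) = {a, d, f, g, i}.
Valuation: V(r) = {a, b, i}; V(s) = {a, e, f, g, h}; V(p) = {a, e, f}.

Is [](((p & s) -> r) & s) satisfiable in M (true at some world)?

No

Let φ = [](((p & s) -> r) & s). Evaluate φ at each world:
  a (successors {c, i}): φ is false.
  b (successors {a, b, d}): φ is false.
  c (successors {a, b, d, e, g}): φ is false.
  d (successors {d, e}): φ is false.
  e (successors {a, e}): φ is false.
  f (successors {f}): φ is false.
  g (successors {a, b, c, d, f, h}): φ is false.
  h (successors {e}): φ is false.
  i (successors {a, d, f, g, i}): φ is false.
For instance, at b:
  At b: [](((p & s) -> r) & s) requires ((p & s) -> r) & s at every successor {a, b, d}.
    ((p & s) -> r) & s fails at b, so [](((p & s) -> r) & s) is false at b.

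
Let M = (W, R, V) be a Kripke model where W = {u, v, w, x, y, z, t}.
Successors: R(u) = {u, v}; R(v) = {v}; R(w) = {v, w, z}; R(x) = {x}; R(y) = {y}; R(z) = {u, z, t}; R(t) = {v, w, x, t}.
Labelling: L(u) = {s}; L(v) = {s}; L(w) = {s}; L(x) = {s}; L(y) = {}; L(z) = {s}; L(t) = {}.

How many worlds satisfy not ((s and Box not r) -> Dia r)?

5

Let φ = not ((s and Box not r) -> Dia r). Evaluate φ at each world:
  u (successors {u, v}): φ is true.
  v (successors {v}): φ is true.
  w (successors {v, w, z}): φ is true.
  x (successors {x}): φ is true.
  y (successors {y}): φ is false.
  z (successors {u, z, t}): φ is true.
  t (successors {v, w, x, t}): φ is false.
For instance, at w:
  At w: (s and Box not r) -> Dia r is false, so not ((s and Box not r) -> Dia r) is true.
    At w: s and Box not r is true, Dia r is false, so (s and Box not r) -> Dia r is false.
      At w: s is true, Box not r is true, so s and Box not r is true.
      At w: Dia r requires r at some successor in {v, w, z}.
        At v: r is false.
        At w: r is false.
        At z: r is false.
      So Dia r is false at w.
Satisfying worlds: {u, v, w, x, z}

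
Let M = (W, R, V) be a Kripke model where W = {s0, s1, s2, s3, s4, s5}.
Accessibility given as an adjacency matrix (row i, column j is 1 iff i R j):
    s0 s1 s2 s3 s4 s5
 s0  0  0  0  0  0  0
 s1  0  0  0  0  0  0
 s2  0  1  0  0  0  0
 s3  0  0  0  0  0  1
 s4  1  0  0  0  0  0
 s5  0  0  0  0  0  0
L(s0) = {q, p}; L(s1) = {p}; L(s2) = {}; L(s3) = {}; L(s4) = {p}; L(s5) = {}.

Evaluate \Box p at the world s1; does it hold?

Yes

At s1: no accessible worlds, so \Box p holds vacuously.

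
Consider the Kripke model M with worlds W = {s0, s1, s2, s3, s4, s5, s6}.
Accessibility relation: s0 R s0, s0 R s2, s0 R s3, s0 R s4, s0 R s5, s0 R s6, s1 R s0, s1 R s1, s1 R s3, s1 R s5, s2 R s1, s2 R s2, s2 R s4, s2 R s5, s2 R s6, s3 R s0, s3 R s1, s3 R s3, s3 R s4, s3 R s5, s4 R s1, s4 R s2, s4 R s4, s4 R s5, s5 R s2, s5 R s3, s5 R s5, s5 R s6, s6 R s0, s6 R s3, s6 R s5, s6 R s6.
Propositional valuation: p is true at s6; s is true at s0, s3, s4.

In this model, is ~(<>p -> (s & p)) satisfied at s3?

Recall that <>ψ holds at a world iff ψ holds at some accessible world.
At s3: <>p -> (s & p) is true, so ~(<>p -> (s & p)) is false.
  At s3: <>p is false, s & p is false, so <>p -> (s & p) is true.
    At s3: <>p requires p at some successor in {s0, s1, s3, s4, s5}.
      At s0: p is false.
      At s1: p is false.
      At s3: p is false.
      At s4: p is false.
      At s5: p is false.
    So <>p is false at s3.

No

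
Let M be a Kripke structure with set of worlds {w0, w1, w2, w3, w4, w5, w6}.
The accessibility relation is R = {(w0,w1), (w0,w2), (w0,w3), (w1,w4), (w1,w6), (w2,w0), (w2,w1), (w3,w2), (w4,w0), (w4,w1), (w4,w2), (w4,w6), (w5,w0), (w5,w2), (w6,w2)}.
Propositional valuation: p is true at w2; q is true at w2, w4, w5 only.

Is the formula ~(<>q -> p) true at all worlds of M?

Let φ = ~(<>q -> p). Evaluate φ at each world:
  w0 (successors {w1, w2, w3}): φ is true.
  w1 (successors {w4, w6}): φ is true.
  w2 (successors {w0, w1}): φ is false.
  w3 (successors {w2}): φ is true.
  w4 (successors {w0, w1, w2, w6}): φ is true.
  w5 (successors {w0, w2}): φ is true.
  w6 (successors {w2}): φ is true.
Detail at w2 (counterexample):
  At w2: <>q -> p is true, so ~(<>q -> p) is false.
    At w2: <>q is false, p is true, so <>q -> p is true.
      At w2: <>q requires q at some successor in {w0, w1}.
        At w0: q is false.
        At w1: q is false.
      So <>q is false at w2.

No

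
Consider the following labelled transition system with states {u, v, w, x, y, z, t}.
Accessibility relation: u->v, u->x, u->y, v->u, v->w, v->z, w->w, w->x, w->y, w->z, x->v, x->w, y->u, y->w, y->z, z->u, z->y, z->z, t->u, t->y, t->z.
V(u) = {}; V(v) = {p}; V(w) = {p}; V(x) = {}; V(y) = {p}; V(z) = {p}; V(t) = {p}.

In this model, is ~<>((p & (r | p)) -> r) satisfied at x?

At x: <>((p & (r | p)) -> r) is false, so ~<>((p & (r | p)) -> r) is true.
  At x: <>((p & (r | p)) -> r) requires (p & (r | p)) -> r at some successor in {v, w}.
    At v: (p & (r | p)) -> r is false.
    At w: (p & (r | p)) -> r is false.
  So <>((p & (r | p)) -> r) is false at x.

Yes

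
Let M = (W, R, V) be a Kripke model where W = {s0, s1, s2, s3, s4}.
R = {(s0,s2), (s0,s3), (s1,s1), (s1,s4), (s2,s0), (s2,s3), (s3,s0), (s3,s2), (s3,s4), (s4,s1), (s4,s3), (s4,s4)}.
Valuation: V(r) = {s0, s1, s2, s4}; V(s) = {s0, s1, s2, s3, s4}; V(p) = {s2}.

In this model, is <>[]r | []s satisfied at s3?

At s3: <>[]r is false, []s is true, so <>[]r | []s is true.
  At s3: <>[]r requires []r at some successor in {s0, s2, s4}.
    At s0: []r is false.
    At s2: []r is false.
    At s4: []r is false.
  So <>[]r is false at s3.
  At s3: []s requires s at every successor {s0, s2, s4}.
    At s0: s is true.
    At s2: s is true.
    At s4: s is true.
  So []s is true at s3.

Yes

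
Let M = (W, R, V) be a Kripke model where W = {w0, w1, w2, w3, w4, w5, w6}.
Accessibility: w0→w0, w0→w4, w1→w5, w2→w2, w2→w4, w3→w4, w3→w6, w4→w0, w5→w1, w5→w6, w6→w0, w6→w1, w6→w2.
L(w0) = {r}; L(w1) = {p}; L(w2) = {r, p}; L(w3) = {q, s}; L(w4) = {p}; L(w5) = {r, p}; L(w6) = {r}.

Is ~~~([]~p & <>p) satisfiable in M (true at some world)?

Let φ = ~~~([]~p & <>p). Evaluate φ at each world:
  w0 (successors {w0, w4}): φ is true.
  w1 (successors {w5}): φ is true.
  w2 (successors {w2, w4}): φ is true.
  w3 (successors {w4, w6}): φ is true.
  w4 (successors {w0}): φ is true.
  w5 (successors {w1, w6}): φ is true.
  w6 (successors {w0, w1, w2}): φ is true.
Detail at w0 (witness):
  At w0: ~~([]~p & <>p) is false, so ~~~([]~p & <>p) is true.
    At w0: ~([]~p & <>p) is true, so ~~([]~p & <>p) is false.
      At w0: []~p & <>p is false, so ~([]~p & <>p) is true.

Yes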